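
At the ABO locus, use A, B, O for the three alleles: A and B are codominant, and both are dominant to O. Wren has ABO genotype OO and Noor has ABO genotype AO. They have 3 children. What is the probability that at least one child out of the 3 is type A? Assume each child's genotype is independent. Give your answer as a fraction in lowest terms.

7/8

ABO cross OO × AO → 1/2 O, 1/2 A.
So P(type A) = 1/2 per child.
P(none) = (1/2)^3 = 1/8; P(at least one) = 1 − 1/8 = 7/8.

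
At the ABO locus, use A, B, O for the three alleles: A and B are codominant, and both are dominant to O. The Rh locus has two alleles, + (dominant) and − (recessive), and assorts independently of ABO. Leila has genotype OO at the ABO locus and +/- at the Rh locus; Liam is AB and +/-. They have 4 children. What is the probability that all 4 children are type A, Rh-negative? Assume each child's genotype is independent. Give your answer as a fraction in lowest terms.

1/4096

ABO cross OO × AB → 1/2 A, 1/2 B.
Rh cross +/- × +/- → 3/4 Rh+, 1/4 Rh-; so P(type A, Rh-negative) = 1/2 × 1/4 = 1/8 per child.
All 4 independent: (1/8)^4 = 1/4096.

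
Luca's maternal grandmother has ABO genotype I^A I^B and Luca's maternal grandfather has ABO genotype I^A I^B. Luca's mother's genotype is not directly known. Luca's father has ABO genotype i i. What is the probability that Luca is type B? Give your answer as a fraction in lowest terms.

1/2

Luca's mother's ABO genotype from I^A I^B × I^A I^B: 1/4 I^A I^A, 1/2 I^A I^B, 1/4 I^B I^B.
Crossing each possibility with the father i i and summing P(type B): 1/4·0 + 1/2·1/2 + 1/4·1 = 1/2.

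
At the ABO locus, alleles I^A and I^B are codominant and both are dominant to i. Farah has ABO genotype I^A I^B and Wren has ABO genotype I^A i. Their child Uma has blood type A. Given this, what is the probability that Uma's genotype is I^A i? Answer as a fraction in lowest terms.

Cross I^A I^B × I^A i → 1/4 I^A I^A, 1/4 I^A I^B, 1/4 I^A i, 1/4 I^B i.
Type-A genotypes among offspring: I^A I^A (1/4), I^A i (1/4); total 1/2.
P(I^A i | type A) = (1/4) / (1/2) = 1/2.

1/2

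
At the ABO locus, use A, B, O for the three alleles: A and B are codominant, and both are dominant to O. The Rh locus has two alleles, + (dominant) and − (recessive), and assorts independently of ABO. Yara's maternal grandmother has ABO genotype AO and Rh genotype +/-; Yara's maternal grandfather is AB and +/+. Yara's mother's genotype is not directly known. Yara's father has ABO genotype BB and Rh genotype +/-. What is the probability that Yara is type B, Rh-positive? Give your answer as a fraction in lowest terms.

Yara's mother's ABO genotype from AO × AB: 1/4 AA, 1/4 AB, 1/4 AO, 1/4 BO.
Crossing each possibility with the father BB and summing P(type B): 1/4·0 + 1/4·1/2 + 1/4·1/2 + 1/4·1 = 1/2.
Similarly for Rh via the mother's Rh distribution: P(Rh+) = 7/8.
Independent loci: 1/2 × 7/8 = 7/16.

7/16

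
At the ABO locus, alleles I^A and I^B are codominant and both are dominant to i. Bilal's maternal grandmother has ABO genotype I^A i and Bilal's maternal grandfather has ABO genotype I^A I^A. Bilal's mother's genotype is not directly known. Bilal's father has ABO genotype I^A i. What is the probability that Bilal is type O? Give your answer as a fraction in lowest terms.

Bilal's mother's ABO genotype from I^A i × I^A I^A: 1/2 I^A I^A, 1/2 I^A i.
Crossing each possibility with the father I^A i and summing P(type O): 1/2·0 + 1/2·1/4 = 1/8.

1/8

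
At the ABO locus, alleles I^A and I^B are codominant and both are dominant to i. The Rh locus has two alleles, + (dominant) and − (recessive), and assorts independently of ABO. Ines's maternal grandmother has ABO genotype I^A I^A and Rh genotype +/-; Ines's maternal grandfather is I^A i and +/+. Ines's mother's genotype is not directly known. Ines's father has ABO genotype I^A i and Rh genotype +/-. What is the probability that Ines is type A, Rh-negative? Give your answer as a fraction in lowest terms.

7/64

Ines's mother's ABO genotype from I^A I^A × I^A i: 1/2 I^A I^A, 1/2 I^A i.
Crossing each possibility with the father I^A i and summing P(type A): 1/2·1 + 1/2·3/4 = 7/8.
Similarly for Rh via the mother's Rh distribution: P(Rh-) = 1/8.
Independent loci: 7/8 × 1/8 = 7/64.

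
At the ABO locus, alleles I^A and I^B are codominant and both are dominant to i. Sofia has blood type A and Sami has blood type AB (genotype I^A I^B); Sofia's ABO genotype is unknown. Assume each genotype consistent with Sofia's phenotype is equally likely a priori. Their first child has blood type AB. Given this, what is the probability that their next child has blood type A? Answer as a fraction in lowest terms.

Possible genotypes: Sofia ∈ {I^A I^A, I^A i}; Sami ∈ {I^A I^B}.
Weight each parental genotype pair by prior × P(type-AB child):
  I^A I^A × I^A I^B: posterior weight 2/3; P(next child type A) = 1/2.
  I^A i × I^A I^B: posterior weight 1/3; P(next child type A) = 1/2.
Weighted sum = 1/2.

1/2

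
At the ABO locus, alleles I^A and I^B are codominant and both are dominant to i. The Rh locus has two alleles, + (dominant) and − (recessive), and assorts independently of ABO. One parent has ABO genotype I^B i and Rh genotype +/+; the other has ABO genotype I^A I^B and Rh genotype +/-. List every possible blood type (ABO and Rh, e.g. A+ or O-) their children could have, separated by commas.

A+, B+, AB+

Gametes from I^B i × I^A I^B give offspring ABO genotypes I^A I^B, I^A i, I^B I^B, I^B i, i.e. phenotypes A, B, AB.
Rh cross +/+ × +/- → phenotypes Rh+.
Combining independently: A+, B+, AB+.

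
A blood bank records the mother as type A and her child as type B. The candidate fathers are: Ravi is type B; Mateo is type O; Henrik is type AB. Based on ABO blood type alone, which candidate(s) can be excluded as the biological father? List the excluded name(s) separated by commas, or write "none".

Mateo

A candidate is excluded only if no genotype consistent with his phenotype could produce a type B child with a type A mother.
Mateo (type O): no genotype consistent with that phenotype can produce a type-B child with a type-A mother.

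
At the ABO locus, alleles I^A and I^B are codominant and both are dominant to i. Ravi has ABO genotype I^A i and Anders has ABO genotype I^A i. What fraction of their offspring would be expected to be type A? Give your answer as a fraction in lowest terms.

3/4

ABO cross I^A i × I^A i → offspring phenotypes: 1/4 O, 3/4 A.
So P(type A) = 3/4.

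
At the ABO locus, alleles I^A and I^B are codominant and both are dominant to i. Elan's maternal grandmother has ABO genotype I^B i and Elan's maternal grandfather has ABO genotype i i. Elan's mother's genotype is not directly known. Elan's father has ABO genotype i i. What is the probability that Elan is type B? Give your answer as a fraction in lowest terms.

Elan's mother's ABO genotype from I^B i × i i: 1/2 I^B i, 1/2 i i.
Crossing each possibility with the father i i and summing P(type B): 1/2·1/2 + 1/2·0 = 1/4.

1/4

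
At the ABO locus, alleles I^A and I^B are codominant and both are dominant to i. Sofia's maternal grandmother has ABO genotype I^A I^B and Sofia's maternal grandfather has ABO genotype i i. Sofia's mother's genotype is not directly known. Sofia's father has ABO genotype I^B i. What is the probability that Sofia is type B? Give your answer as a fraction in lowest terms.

1/2

Sofia's mother's ABO genotype from I^A I^B × i i: 1/2 I^A i, 1/2 I^B i.
Crossing each possibility with the father I^B i and summing P(type B): 1/2·1/4 + 1/2·3/4 = 1/2.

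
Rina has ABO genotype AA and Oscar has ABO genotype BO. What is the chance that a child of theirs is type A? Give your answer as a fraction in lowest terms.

ABO cross AA × BO → offspring phenotypes: 1/2 A, 1/2 AB.
So P(type A) = 1/2.

1/2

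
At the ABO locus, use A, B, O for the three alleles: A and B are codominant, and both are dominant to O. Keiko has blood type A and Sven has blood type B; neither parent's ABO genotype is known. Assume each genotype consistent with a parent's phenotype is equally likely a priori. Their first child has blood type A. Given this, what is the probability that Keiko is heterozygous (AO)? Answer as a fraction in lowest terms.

Possible genotypes: Keiko ∈ {AA, AO}; Sven ∈ {BB, BO}.
Weight each parental genotype pair by prior × P(type-A child):
  AA × BO: posterior weight 2/3.
  AO × BO: posterior weight 1/3.
Sum the posterior weight over pairs where Keiko is AO: 1/3.

1/3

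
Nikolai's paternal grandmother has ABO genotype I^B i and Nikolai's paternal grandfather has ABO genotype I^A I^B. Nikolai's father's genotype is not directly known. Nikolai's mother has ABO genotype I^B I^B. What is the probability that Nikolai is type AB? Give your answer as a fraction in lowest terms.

1/4

Nikolai's father's ABO genotype from I^B i × I^A I^B: 1/4 I^A I^B, 1/4 I^A i, 1/4 I^B I^B, 1/4 I^B i.
Crossing each possibility with the mother I^B I^B and summing P(type AB): 1/4·1/2 + 1/4·1/2 + 1/4·0 + 1/4·0 = 1/4.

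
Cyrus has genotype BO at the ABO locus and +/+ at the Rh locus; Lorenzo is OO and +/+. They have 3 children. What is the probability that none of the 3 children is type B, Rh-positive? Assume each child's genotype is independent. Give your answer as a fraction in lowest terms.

1/8

ABO cross BO × OO → 1/2 O, 1/2 B.
Rh cross +/+ × +/+ → 1 Rh+; so P(type B, Rh-positive) = 1/2 × 1 = 1/2 per child.
P(not type B, Rh-positive) = 1/2 for one child; (1/2)^3 = 1/8.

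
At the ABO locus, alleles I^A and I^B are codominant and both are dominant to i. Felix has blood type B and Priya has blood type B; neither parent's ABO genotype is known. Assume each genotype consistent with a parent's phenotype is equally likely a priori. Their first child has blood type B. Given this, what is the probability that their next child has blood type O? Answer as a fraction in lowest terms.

1/20

Possible genotypes: Felix ∈ {I^B I^B, I^B i}; Priya ∈ {I^B I^B, I^B i}.
Weight each parental genotype pair by prior × P(type-B child):
  I^B I^B × I^B I^B: posterior weight 4/15; P(next child type O) = 0.
  I^B I^B × I^B i: posterior weight 4/15; P(next child type O) = 0.
  I^B i × I^B I^B: posterior weight 4/15; P(next child type O) = 0.
  I^B i × I^B i: posterior weight 1/5; P(next child type O) = 1/4.
Weighted sum = 1/20.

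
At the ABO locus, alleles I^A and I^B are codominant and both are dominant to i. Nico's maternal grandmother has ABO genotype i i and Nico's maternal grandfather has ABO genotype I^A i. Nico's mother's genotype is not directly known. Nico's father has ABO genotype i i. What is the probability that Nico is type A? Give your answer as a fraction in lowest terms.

1/4

Nico's mother's ABO genotype from i i × I^A i: 1/2 I^A i, 1/2 i i.
Crossing each possibility with the father i i and summing P(type A): 1/2·1/2 + 1/2·0 = 1/4.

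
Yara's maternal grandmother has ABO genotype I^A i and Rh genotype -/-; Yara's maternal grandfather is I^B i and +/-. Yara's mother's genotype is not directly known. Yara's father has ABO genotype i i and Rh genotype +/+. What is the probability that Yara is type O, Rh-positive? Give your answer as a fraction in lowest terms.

1/2

Yara's mother's ABO genotype from I^A i × I^B i: 1/4 I^A I^B, 1/4 I^A i, 1/4 I^B i, 1/4 i i.
Crossing each possibility with the father i i and summing P(type O): 1/4·0 + 1/4·1/2 + 1/4·1/2 + 1/4·1 = 1/2.
Similarly for Rh via the mother's Rh distribution: P(Rh+) = 1.
Independent loci: 1/2 × 1 = 1/2.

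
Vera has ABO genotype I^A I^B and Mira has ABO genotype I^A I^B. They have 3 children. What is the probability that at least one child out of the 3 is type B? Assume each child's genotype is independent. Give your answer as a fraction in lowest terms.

37/64

ABO cross I^A I^B × I^A I^B → 1/4 A, 1/4 B, 1/2 AB.
So P(type B) = 1/4 per child.
P(none) = (3/4)^3 = 27/64; P(at least one) = 1 − 27/64 = 37/64.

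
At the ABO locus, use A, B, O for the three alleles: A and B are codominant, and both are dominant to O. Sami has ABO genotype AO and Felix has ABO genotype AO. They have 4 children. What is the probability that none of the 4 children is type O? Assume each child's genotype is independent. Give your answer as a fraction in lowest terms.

81/256

ABO cross AO × AO → 1/4 O, 3/4 A.
So P(type O) = 1/4 per child.
P(not type O) = 3/4 for one child; (3/4)^4 = 81/256.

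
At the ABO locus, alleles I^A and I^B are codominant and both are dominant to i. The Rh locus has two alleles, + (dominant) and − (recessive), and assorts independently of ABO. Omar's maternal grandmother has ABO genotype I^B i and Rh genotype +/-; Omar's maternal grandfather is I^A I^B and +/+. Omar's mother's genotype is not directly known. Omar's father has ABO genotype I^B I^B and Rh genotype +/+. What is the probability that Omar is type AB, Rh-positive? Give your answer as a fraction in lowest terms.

Omar's mother's ABO genotype from I^B i × I^A I^B: 1/4 I^A I^B, 1/4 I^A i, 1/4 I^B I^B, 1/4 I^B i.
Crossing each possibility with the father I^B I^B and summing P(type AB): 1/4·1/2 + 1/4·1/2 + 1/4·0 + 1/4·0 = 1/4.
Similarly for Rh via the mother's Rh distribution: P(Rh+) = 1.
Independent loci: 1/4 × 1 = 1/4.

1/4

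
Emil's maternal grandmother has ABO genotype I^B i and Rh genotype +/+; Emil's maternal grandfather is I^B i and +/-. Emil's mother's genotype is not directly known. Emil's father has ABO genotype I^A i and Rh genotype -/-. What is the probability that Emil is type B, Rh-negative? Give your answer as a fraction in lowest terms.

1/16

Emil's mother's ABO genotype from I^B i × I^B i: 1/4 I^B I^B, 1/2 I^B i, 1/4 i i.
Crossing each possibility with the father I^A i and summing P(type B): 1/4·1/2 + 1/2·1/4 + 1/4·0 = 1/4.
Similarly for Rh via the mother's Rh distribution: P(Rh-) = 1/4.
Independent loci: 1/4 × 1/4 = 1/16.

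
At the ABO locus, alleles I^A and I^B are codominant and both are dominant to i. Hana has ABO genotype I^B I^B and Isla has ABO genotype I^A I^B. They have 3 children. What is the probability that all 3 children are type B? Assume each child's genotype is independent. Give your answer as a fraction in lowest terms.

1/8

ABO cross I^B I^B × I^A I^B → 1/2 B, 1/2 AB.
So P(type B) = 1/2 per child.
All 3 independent: (1/2)^3 = 1/8.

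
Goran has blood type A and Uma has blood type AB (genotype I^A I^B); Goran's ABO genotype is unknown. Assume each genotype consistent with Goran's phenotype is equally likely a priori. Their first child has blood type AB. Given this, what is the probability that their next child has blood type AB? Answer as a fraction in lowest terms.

Possible genotypes: Goran ∈ {I^A I^A, I^A i}; Uma ∈ {I^A I^B}.
Weight each parental genotype pair by prior × P(type-AB child):
  I^A I^A × I^A I^B: posterior weight 2/3; P(next child type AB) = 1/2.
  I^A i × I^A I^B: posterior weight 1/3; P(next child type AB) = 1/4.
Weighted sum = 5/12.

5/12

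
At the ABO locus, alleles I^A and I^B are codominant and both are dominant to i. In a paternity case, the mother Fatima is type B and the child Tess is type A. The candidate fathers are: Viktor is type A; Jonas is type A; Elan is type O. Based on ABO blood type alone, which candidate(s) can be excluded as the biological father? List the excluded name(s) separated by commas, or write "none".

Elan

A candidate is excluded only if no genotype consistent with his phenotype could produce a type A child with a type B mother.
Elan (type O): no genotype consistent with that phenotype can produce a type-A child with a type-B mother.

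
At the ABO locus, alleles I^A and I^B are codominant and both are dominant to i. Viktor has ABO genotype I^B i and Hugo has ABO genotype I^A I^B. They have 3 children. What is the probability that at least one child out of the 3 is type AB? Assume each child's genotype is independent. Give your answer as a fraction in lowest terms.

ABO cross I^B i × I^A I^B → 1/4 A, 1/2 B, 1/4 AB.
So P(type AB) = 1/4 per child.
P(none) = (3/4)^3 = 27/64; P(at least one) = 1 − 27/64 = 37/64.

37/64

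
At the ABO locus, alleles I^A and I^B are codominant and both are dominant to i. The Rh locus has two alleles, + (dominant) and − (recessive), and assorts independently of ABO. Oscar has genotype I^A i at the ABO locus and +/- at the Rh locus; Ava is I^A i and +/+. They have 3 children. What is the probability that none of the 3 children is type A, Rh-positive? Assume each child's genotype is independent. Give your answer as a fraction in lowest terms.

1/64

ABO cross I^A i × I^A i → 1/4 O, 3/4 A.
Rh cross +/- × +/+ → 1 Rh+; so P(type A, Rh-positive) = 3/4 × 1 = 3/4 per child.
P(not type A, Rh-positive) = 1/4 for one child; (1/4)^3 = 1/64.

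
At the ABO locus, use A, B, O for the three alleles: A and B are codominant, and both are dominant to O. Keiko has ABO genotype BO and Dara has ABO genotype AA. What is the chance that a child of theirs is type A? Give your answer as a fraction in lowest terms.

1/2

ABO cross BO × AA → offspring phenotypes: 1/2 A, 1/2 AB.
So P(type A) = 1/2.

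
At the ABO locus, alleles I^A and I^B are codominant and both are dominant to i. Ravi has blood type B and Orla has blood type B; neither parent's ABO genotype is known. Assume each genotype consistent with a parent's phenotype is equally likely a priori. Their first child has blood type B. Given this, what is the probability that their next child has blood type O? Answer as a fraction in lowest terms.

1/20

Possible genotypes: Ravi ∈ {I^B I^B, I^B i}; Orla ∈ {I^B I^B, I^B i}.
Weight each parental genotype pair by prior × P(type-B child):
  I^B I^B × I^B I^B: posterior weight 4/15; P(next child type O) = 0.
  I^B I^B × I^B i: posterior weight 4/15; P(next child type O) = 0.
  I^B i × I^B I^B: posterior weight 4/15; P(next child type O) = 0.
  I^B i × I^B i: posterior weight 1/5; P(next child type O) = 1/4.
Weighted sum = 1/20.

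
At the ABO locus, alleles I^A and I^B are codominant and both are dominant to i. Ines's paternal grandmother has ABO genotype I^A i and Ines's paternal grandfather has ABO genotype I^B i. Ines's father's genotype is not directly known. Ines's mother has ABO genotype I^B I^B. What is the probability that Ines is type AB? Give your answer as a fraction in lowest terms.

Ines's father's ABO genotype from I^A i × I^B i: 1/4 I^A I^B, 1/4 I^A i, 1/4 I^B i, 1/4 i i.
Crossing each possibility with the mother I^B I^B and summing P(type AB): 1/4·1/2 + 1/4·1/2 + 1/4·0 + 1/4·0 = 1/4.

1/4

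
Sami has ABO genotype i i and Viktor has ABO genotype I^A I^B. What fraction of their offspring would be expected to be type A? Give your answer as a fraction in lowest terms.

ABO cross i i × I^A I^B → offspring phenotypes: 1/2 A, 1/2 B.
So P(type A) = 1/2.

1/2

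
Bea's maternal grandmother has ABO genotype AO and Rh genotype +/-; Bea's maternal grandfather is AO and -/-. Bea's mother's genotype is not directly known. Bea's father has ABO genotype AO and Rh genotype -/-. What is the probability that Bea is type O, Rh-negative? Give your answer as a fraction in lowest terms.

3/16

Bea's mother's ABO genotype from AO × AO: 1/4 AA, 1/2 AO, 1/4 OO.
Crossing each possibility with the father AO and summing P(type O): 1/4·0 + 1/2·1/4 + 1/4·1/2 = 1/4.
Similarly for Rh via the mother's Rh distribution: P(Rh-) = 3/4.
Independent loci: 1/4 × 3/4 = 3/16.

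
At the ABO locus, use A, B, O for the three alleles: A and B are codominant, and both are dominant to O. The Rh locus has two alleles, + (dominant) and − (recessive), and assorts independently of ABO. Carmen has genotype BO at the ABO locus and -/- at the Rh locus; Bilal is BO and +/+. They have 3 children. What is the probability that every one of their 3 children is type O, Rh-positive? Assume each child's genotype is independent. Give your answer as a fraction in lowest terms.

ABO cross BO × BO → 1/4 O, 3/4 B.
Rh cross -/- × +/+ → 1 Rh+; so P(type O, Rh-positive) = 1/4 × 1 = 1/4 per child.
All 3 independent: (1/4)^3 = 1/64.

1/64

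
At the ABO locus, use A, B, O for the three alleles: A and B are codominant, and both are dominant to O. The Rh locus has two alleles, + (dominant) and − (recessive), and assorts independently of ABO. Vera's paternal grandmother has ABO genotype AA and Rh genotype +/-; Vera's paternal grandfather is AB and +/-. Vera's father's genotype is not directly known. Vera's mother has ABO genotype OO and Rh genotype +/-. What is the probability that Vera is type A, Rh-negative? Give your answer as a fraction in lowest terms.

3/16

Vera's father's ABO genotype from AA × AB: 1/2 AA, 1/2 AB.
Crossing each possibility with the mother OO and summing P(type A): 1/2·1 + 1/2·1/2 = 3/4.
Similarly for Rh via the father's Rh distribution: P(Rh-) = 1/4.
Independent loci: 3/4 × 1/4 = 3/16.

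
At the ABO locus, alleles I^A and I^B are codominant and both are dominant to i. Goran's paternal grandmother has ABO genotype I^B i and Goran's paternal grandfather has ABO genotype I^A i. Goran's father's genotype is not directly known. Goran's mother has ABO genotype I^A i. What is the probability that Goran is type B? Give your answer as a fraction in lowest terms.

Goran's father's ABO genotype from I^B i × I^A i: 1/4 I^A I^B, 1/4 I^A i, 1/4 I^B i, 1/4 i i.
Crossing each possibility with the mother I^A i and summing P(type B): 1/4·1/4 + 1/4·0 + 1/4·1/4 + 1/4·0 = 1/8.

1/8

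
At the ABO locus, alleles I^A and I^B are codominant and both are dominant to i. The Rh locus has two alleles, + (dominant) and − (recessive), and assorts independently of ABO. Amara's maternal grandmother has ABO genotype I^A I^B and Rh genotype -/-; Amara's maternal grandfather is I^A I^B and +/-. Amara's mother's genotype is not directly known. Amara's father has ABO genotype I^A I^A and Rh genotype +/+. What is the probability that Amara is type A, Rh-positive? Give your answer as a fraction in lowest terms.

1/2

Amara's mother's ABO genotype from I^A I^B × I^A I^B: 1/4 I^A I^A, 1/2 I^A I^B, 1/4 I^B I^B.
Crossing each possibility with the father I^A I^A and summing P(type A): 1/4·1 + 1/2·1/2 + 1/4·0 = 1/2.
Similarly for Rh via the mother's Rh distribution: P(Rh+) = 1.
Independent loci: 1/2 × 1 = 1/2.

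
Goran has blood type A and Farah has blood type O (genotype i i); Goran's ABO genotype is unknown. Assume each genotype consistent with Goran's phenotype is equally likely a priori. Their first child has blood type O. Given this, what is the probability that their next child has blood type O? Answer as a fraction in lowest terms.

1/2

Possible genotypes: Goran ∈ {I^A I^A, I^A i}; Farah ∈ {i i}.
Weight each parental genotype pair by prior × P(type-O child):
  I^A i × i i: posterior weight 1; P(next child type O) = 1/2.
Weighted sum = 1/2.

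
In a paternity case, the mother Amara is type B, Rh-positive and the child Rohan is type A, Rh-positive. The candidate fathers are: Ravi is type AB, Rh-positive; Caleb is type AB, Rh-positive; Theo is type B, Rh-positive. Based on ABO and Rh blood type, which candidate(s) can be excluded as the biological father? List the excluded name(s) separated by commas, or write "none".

A candidate is excluded only if no genotype consistent with his phenotype could produce a type A, Rh-positive child with a type B, Rh-positive mother.
Theo (type B, Rh+): no genotype consistent with that phenotype can produce a type-A Rh+ child with a type-B mother.

Theo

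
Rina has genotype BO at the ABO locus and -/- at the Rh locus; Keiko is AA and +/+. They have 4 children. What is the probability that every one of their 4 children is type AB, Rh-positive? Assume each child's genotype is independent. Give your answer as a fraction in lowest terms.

1/16

ABO cross BO × AA → 1/2 A, 1/2 AB.
Rh cross -/- × +/+ → 1 Rh+; so P(type AB, Rh-positive) = 1/2 × 1 = 1/2 per child.
All 4 independent: (1/2)^4 = 1/16.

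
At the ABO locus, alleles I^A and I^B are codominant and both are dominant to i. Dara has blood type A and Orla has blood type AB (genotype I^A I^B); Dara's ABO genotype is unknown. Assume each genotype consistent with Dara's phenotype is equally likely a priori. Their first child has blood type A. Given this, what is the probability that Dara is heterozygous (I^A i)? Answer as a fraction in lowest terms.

1/2

Possible genotypes: Dara ∈ {I^A I^A, I^A i}; Orla ∈ {I^A I^B}.
Weight each parental genotype pair by prior × P(type-A child):
  I^A I^A × I^A I^B: posterior weight 1/2.
  I^A i × I^A I^B: posterior weight 1/2.
Sum the posterior weight over pairs where Dara is I^A i: 1/2.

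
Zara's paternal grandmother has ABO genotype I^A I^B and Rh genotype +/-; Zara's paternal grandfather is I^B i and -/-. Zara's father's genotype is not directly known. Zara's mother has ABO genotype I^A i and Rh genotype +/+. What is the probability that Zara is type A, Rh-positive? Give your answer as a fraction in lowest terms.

Zara's father's ABO genotype from I^A I^B × I^B i: 1/4 I^A I^B, 1/4 I^A i, 1/4 I^B I^B, 1/4 I^B i.
Crossing each possibility with the mother I^A i and summing P(type A): 1/4·1/2 + 1/4·3/4 + 1/4·0 + 1/4·1/4 = 3/8.
Similarly for Rh via the father's Rh distribution: P(Rh+) = 1.
Independent loci: 3/8 × 1 = 3/8.

3/8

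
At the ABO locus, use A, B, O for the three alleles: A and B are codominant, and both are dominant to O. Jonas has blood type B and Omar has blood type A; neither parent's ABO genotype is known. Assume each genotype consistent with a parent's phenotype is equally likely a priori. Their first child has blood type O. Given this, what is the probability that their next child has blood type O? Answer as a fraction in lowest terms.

1/4

Possible genotypes: Jonas ∈ {BB, BO}; Omar ∈ {AA, AO}.
Weight each parental genotype pair by prior × P(type-O child):
  BO × AO: posterior weight 1; P(next child type O) = 1/4.
Weighted sum = 1/4.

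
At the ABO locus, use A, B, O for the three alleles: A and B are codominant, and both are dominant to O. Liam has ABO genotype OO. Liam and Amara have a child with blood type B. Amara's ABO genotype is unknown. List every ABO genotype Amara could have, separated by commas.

For each candidate genotype of Amara, check whether crossing it with OO can produce every observed child phenotype.
  AA → possible child types {A} ✗
  AB → possible child types {A, B} ✓
  AO → possible child types {O, A} ✗
  BB → possible child types {B} ✓
  BO → possible child types {O, B} ✓
  OO → possible child types {O} ✗

AB, BB, BO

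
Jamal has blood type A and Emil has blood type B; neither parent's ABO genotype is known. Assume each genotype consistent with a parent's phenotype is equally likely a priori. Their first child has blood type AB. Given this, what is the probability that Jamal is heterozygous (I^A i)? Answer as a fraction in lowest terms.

1/3

Possible genotypes: Jamal ∈ {I^A I^A, I^A i}; Emil ∈ {I^B I^B, I^B i}.
Weight each parental genotype pair by prior × P(type-AB child):
  I^A I^A × I^B I^B: posterior weight 4/9.
  I^A I^A × I^B i: posterior weight 2/9.
  I^A i × I^B I^B: posterior weight 2/9.
  I^A i × I^B i: posterior weight 1/9.
Sum the posterior weight over pairs where Jamal is I^A i: 1/3.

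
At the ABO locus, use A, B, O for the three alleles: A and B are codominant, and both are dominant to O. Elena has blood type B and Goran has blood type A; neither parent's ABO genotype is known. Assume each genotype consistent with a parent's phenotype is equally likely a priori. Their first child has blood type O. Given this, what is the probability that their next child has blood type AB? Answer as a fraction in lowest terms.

1/4

Possible genotypes: Elena ∈ {BB, BO}; Goran ∈ {AA, AO}.
Weight each parental genotype pair by prior × P(type-O child):
  BO × AO: posterior weight 1; P(next child type AB) = 1/4.
Weighted sum = 1/4.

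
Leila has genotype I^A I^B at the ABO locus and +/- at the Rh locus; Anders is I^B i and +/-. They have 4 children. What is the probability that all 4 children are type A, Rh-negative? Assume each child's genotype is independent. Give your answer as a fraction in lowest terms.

ABO cross I^A I^B × I^B i → 1/4 A, 1/2 B, 1/4 AB.
Rh cross +/- × +/- → 3/4 Rh+, 1/4 Rh-; so P(type A, Rh-negative) = 1/4 × 1/4 = 1/16 per child.
All 4 independent: (1/16)^4 = 1/65536.

1/65536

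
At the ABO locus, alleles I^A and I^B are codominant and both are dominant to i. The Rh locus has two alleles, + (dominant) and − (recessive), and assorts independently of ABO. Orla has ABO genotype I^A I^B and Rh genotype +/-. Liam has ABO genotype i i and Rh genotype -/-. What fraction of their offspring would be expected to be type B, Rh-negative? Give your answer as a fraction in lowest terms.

ABO cross I^A I^B × i i → offspring phenotypes: 1/2 A, 1/2 B.
Rh cross +/- × -/- → 1/2 Rh+, 1/2 Rh-.
Independent loci: P(type B, Rh-negative) = 1/2 × 1/2 = 1/4.

1/4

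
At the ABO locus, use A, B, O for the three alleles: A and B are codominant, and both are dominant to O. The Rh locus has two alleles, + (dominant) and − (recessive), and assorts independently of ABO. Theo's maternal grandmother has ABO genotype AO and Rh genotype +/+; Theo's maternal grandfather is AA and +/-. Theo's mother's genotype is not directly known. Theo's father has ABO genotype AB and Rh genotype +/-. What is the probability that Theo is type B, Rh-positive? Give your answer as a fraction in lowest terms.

7/64

Theo's mother's ABO genotype from AO × AA: 1/2 AA, 1/2 AO.
Crossing each possibility with the father AB and summing P(type B): 1/2·0 + 1/2·1/4 = 1/8.
Similarly for Rh via the mother's Rh distribution: P(Rh+) = 7/8.
Independent loci: 1/8 × 7/8 = 7/64.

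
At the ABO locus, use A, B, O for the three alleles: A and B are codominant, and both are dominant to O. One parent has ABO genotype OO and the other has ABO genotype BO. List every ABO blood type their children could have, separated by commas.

Gametes from OO × BO give offspring ABO genotypes BO, OO, i.e. phenotypes O, B.

O, B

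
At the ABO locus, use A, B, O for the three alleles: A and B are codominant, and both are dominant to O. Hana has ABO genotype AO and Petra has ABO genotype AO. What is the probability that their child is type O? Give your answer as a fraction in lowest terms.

1/4

ABO cross AO × AO → offspring phenotypes: 1/4 O, 3/4 A.
So P(type O) = 1/4.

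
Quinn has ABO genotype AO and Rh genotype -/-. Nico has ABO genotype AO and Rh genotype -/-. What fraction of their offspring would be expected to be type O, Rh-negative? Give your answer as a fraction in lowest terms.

ABO cross AO × AO → offspring phenotypes: 1/4 O, 3/4 A.
Rh cross -/- × -/- → 1 Rh-.
Independent loci: P(type O, Rh-negative) = 1/4 × 1 = 1/4.

1/4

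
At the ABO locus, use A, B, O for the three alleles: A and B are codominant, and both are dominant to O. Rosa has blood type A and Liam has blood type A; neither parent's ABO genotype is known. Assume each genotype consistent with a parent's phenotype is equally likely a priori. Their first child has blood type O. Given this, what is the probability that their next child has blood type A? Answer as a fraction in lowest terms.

Possible genotypes: Rosa ∈ {AA, AO}; Liam ∈ {AA, AO}.
Weight each parental genotype pair by prior × P(type-O child):
  AO × AO: posterior weight 1; P(next child type A) = 3/4.
Weighted sum = 3/4.

3/4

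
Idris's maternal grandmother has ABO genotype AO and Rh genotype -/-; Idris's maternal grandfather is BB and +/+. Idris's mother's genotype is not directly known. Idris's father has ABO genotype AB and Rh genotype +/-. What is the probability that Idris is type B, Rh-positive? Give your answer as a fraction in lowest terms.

Idris's mother's ABO genotype from AO × BB: 1/2 AB, 1/2 BO.
Crossing each possibility with the father AB and summing P(type B): 1/2·1/4 + 1/2·1/2 = 3/8.
Similarly for Rh via the mother's Rh distribution: P(Rh+) = 3/4.
Independent loci: 3/8 × 3/4 = 9/32.

9/32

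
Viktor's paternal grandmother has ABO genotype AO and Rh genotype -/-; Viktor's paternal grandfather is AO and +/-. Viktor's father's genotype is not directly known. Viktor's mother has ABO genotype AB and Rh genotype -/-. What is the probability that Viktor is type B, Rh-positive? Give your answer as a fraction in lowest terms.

Viktor's father's ABO genotype from AO × AO: 1/4 AA, 1/2 AO, 1/4 OO.
Crossing each possibility with the mother AB and summing P(type B): 1/4·0 + 1/2·1/4 + 1/4·1/2 = 1/4.
Similarly for Rh via the father's Rh distribution: P(Rh+) = 1/4.
Independent loci: 1/4 × 1/4 = 1/16.

1/16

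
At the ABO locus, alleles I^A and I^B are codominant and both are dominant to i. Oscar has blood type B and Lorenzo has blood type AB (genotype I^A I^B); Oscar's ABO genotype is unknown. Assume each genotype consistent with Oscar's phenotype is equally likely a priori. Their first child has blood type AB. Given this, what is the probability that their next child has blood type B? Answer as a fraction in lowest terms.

1/2

Possible genotypes: Oscar ∈ {I^B I^B, I^B i}; Lorenzo ∈ {I^A I^B}.
Weight each parental genotype pair by prior × P(type-AB child):
  I^B I^B × I^A I^B: posterior weight 2/3; P(next child type B) = 1/2.
  I^B i × I^A I^B: posterior weight 1/3; P(next child type B) = 1/2.
Weighted sum = 1/2.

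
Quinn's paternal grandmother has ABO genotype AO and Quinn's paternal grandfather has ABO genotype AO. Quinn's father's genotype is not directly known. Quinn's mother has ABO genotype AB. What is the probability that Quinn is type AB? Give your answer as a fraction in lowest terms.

Quinn's father's ABO genotype from AO × AO: 1/4 AA, 1/2 AO, 1/4 OO.
Crossing each possibility with the mother AB and summing P(type AB): 1/4·1/2 + 1/2·1/4 + 1/4·0 = 1/4.

1/4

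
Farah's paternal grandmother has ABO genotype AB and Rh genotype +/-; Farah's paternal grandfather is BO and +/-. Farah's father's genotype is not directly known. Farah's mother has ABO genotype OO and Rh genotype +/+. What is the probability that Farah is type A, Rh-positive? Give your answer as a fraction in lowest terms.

1/4

Farah's father's ABO genotype from AB × BO: 1/4 AB, 1/4 AO, 1/4 BB, 1/4 BO.
Crossing each possibility with the mother OO and summing P(type A): 1/4·1/2 + 1/4·1/2 + 1/4·0 + 1/4·0 = 1/4.
Similarly for Rh via the father's Rh distribution: P(Rh+) = 1.
Independent loci: 1/4 × 1 = 1/4.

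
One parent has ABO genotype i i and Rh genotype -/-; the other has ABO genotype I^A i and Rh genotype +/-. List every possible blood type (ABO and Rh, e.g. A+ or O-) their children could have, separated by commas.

O+, O-, A+, A-

Gametes from i i × I^A i give offspring ABO genotypes I^A i, i i, i.e. phenotypes O, A.
Rh cross -/- × +/- → phenotypes Rh+, Rh-.
Combining independently: O+, O-, A+, A-.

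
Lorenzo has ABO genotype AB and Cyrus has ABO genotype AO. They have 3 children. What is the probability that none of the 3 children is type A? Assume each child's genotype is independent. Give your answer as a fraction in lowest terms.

ABO cross AB × AO → 1/2 A, 1/4 B, 1/4 AB.
So P(type A) = 1/2 per child.
P(not type A) = 1/2 for one child; (1/2)^3 = 1/8.

1/8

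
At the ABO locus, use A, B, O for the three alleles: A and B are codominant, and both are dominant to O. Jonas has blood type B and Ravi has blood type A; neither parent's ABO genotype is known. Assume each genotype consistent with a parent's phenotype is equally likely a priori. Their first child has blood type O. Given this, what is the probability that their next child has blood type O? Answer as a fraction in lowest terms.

1/4

Possible genotypes: Jonas ∈ {BB, BO}; Ravi ∈ {AA, AO}.
Weight each parental genotype pair by prior × P(type-O child):
  BO × AO: posterior weight 1; P(next child type O) = 1/4.
Weighted sum = 1/4.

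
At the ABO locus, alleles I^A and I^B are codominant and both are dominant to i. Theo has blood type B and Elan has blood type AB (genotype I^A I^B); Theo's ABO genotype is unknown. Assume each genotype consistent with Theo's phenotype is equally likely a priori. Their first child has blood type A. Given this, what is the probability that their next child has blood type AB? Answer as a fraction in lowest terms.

Possible genotypes: Theo ∈ {I^B I^B, I^B i}; Elan ∈ {I^A I^B}.
Weight each parental genotype pair by prior × P(type-A child):
  I^B i × I^A I^B: posterior weight 1; P(next child type AB) = 1/4.
Weighted sum = 1/4.

1/4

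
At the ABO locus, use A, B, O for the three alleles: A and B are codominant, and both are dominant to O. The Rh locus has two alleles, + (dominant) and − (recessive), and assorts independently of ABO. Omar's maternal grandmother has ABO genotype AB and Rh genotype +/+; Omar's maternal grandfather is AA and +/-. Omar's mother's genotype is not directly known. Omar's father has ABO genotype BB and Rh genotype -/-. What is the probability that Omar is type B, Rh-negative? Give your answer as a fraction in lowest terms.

1/16

Omar's mother's ABO genotype from AB × AA: 1/2 AA, 1/2 AB.
Crossing each possibility with the father BB and summing P(type B): 1/2·0 + 1/2·1/2 = 1/4.
Similarly for Rh via the mother's Rh distribution: P(Rh-) = 1/4.
Independent loci: 1/4 × 1/4 = 1/16.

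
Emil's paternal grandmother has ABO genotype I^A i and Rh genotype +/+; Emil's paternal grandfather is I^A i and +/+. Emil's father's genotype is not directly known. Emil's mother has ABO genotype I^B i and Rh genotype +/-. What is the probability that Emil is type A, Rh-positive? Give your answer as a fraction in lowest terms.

1/4

Emil's father's ABO genotype from I^A i × I^A i: 1/4 I^A I^A, 1/2 I^A i, 1/4 i i.
Crossing each possibility with the mother I^B i and summing P(type A): 1/4·1/2 + 1/2·1/4 + 1/4·0 = 1/4.
Similarly for Rh via the father's Rh distribution: P(Rh+) = 1.
Independent loci: 1/4 × 1 = 1/4.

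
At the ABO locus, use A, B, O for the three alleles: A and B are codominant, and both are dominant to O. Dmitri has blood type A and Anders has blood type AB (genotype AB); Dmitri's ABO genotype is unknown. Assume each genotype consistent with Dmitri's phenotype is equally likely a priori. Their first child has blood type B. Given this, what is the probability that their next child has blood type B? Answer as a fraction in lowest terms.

Possible genotypes: Dmitri ∈ {AA, AO}; Anders ∈ {AB}.
Weight each parental genotype pair by prior × P(type-B child):
  AO × AB: posterior weight 1; P(next child type B) = 1/4.
Weighted sum = 1/4.

1/4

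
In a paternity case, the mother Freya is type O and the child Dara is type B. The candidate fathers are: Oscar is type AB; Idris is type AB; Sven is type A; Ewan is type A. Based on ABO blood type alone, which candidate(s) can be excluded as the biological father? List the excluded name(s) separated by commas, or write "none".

A candidate is excluded only if no genotype consistent with his phenotype could produce a type B child with a type O mother.
Sven (type A): no genotype consistent with that phenotype can produce a type-B child with a type-O mother.
Ewan (type A): no genotype consistent with that phenotype can produce a type-B child with a type-O mother.

Sven, Ewan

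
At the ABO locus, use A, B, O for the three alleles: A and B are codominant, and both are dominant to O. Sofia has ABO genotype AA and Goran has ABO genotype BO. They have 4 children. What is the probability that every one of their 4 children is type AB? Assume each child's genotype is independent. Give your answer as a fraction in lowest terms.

ABO cross AA × BO → 1/2 A, 1/2 AB.
So P(type AB) = 1/2 per child.
All 4 independent: (1/2)^4 = 1/16.

1/16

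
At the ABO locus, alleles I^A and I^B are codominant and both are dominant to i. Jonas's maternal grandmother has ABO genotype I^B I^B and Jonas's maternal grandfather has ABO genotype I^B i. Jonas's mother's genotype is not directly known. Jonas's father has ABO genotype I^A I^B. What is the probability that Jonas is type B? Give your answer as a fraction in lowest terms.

1/2

Jonas's mother's ABO genotype from I^B I^B × I^B i: 1/2 I^B I^B, 1/2 I^B i.
Crossing each possibility with the father I^A I^B and summing P(type B): 1/2·1/2 + 1/2·1/2 = 1/2.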